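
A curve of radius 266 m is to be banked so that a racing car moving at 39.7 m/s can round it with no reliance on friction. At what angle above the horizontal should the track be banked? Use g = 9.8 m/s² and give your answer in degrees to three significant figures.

For a frictionless banked turn: horizontally N sinθ = mv²/r and vertically N cosθ = mg.
Dividing: tanθ = v²/(r g) = (39.7)²/(266 × 9.8) = 1576/2607 = 0.6046.
θ = arctan(0.6046) = 31.16°.

31.2°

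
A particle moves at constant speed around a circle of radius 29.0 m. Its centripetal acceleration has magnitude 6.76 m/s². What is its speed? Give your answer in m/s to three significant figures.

14.0 m/s

a_c = v²/r ⇒ v = √(a_c · r) = √(6.76 × 29.0) = √196.0 = 14.00 m/s.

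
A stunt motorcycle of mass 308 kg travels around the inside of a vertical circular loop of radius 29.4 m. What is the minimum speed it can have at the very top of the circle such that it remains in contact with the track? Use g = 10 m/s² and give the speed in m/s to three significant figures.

17.1 m/s

At the top, both weight mg and N point toward the centre: N + mg = mv²/r.
At minimum speed N → 0, so mg = mv_min²/r ⇒ v_min = √(g r) = √(10.0 × 29.4) = 17.15 m/s.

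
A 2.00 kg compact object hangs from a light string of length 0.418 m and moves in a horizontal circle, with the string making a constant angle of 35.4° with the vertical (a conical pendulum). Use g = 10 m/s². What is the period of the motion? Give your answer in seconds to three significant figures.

r = L sinθ = 0.2421 m. From T sinθ = mω²r and T cosθ = mg: tanθ = ω²r/g, so ω² = g tanθ / r = g/(L cosθ).
ω = √(g/(L cosθ)) = √(10.0/(0.418 × 0.8151)) = √29.35 = 5.418 rad/s.
Period = 2π/ω = 1.160 s.

1.16 s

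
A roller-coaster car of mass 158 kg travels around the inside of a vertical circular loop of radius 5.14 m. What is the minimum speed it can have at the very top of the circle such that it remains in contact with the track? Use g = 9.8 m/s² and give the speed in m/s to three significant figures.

7.10 m/s

At the highest point the centre is directly below, so both the weight and N act inward: N + mg = mv²/r.
At minimum speed N → 0, so mg = mv_min²/r ⇒ v_min = √(g r) = √(9.8 × 5.14) = 7.097 m/s.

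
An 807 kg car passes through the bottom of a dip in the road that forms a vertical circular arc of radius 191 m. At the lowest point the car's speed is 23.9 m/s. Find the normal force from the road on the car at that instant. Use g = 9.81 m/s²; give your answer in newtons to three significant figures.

10300 N

At the lowest point, N points up (toward the centre) and the weight mg points down (away from the centre), so the net inward force is N − mg = mv²/r.
N = m(v²/r + g) = 807 × ((23.9)²/191 + 9.81) = 807 × (2.991 + 9.81) = 807 × 12.80 = 10330 N.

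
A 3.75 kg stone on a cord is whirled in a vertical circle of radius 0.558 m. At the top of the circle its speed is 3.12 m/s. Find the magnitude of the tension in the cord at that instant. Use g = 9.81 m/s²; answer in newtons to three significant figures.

At the top, both T and the weight mg point inward (toward the centre), so T + mg = mv²/r.
T = m(v²/r − g) = 3.75 × ((3.12)²/0.558 − 9.81) = 3.75 × (17.45 − 9.81) = 3.75 × 7.635 = 28.63 N.

28.6 N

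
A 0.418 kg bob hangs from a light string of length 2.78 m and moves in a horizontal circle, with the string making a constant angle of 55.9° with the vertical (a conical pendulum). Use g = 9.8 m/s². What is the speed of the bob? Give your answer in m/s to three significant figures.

The radius of the circle is r = L sinθ = 2.78 × sin 55.9° = 2.302 m.
Horizontally T sinθ = mv²/r and vertically T cosθ = mg, so tanθ = v²/(rg).
v = √(r g tanθ) = √(2.302 × 9.8 × 1.477) = √33.32 = 5.772 m/s.

5.77 m/s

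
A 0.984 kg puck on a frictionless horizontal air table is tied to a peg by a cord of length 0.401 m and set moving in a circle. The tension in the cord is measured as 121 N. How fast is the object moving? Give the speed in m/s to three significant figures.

T = m v²/r ⇒ v = √(T r / m) = √(121 × 0.401 / 0.984) = √49.31 = 7.022 m/s.

7.02 m/s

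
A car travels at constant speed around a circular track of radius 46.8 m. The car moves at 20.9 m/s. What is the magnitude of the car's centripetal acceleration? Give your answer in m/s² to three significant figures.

9.33 m/s²

a_c = v²/r = (20.90)²/46.8 = 436.8/46.8 = 9.334 m/s².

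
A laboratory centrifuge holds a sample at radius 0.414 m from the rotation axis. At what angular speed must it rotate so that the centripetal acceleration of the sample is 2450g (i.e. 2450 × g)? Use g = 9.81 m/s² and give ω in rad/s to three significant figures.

241 rad/s

Centripetal acceleration a_c = ω²r. Setting ω²r = 2450g:
ω = √(2450g / r) = √(2450 × 9.81 / 0.414) = √58050 = 240.9 rad/s.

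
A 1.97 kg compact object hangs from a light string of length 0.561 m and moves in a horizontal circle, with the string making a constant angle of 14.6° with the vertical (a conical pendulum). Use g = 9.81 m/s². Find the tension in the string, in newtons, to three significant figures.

Vertically the bob has no acceleration, so T cosθ = mg.
T = mg/cosθ = 1.97 × 9.81 / cos 14.6° = 19.33/0.9677 = 19.97 N.

20.0 N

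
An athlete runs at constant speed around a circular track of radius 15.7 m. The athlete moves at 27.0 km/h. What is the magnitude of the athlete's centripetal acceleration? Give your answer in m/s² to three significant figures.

3.58 m/s²

v = 27.0 km/h = 27.0/3.6 = 7.500 m/s.
a_c = v²/r = (7.500)²/15.7 = 56.25/15.7 = 3.583 m/s².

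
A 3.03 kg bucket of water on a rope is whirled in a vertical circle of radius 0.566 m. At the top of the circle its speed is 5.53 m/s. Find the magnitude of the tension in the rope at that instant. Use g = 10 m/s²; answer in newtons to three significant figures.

At the top, both T and the weight mg point inward (toward the centre), so T + mg = mv²/r.
T = m(v²/r − g) = 3.03 × ((5.53)²/0.566 − 10.0) = 3.03 × (54.03 − 10.0) = 3.03 × 44.03 = 133.4 N.

133 N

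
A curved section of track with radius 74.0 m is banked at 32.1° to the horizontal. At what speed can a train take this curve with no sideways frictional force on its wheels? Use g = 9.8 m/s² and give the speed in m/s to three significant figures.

On a frictionless banked curve, N sinθ = mv²/r and N cosθ = mg, so tanθ = v²/(rg).
v = √(r g tanθ) = √(74.0 × 9.8 × tan 32.1°) = √(74.0 × 9.8 × 0.6273) = √454.9 = 21.33 m/s.

21.3 m/s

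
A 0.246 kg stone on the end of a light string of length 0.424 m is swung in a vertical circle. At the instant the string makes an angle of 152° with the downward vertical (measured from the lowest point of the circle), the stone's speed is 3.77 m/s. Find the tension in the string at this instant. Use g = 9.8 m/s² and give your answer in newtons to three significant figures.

6.12 N

Take the radial direction toward the centre of the circle as positive. The component of the weight along the string toward the centre is −mg cos φ (φ measured from the bottom), so Newton's second law along the string gives T − mg cos φ = m v²/r.
cos 152° = -0.8829, so T = m(v²/r + g cos φ) = 0.246 × ((3.77)²/0.424 + 9.8 × -0.8829) = 0.246 × (33.52 + (-8.653)) = 0.246 × 24.87 = 6.118 N.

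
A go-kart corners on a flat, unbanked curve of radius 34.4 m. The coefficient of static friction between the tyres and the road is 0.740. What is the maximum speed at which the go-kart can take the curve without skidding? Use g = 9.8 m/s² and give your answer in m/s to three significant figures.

The only inward force on a level bend is static friction, so at the limit f_s = μ_s N = μ_s m g = m v²/r.
Mass cancels: v_max = √(μ_s g r) = √(0.740 × 9.8 × 34.4) = √249.5 = 15.79 m/s.

15.8 m/s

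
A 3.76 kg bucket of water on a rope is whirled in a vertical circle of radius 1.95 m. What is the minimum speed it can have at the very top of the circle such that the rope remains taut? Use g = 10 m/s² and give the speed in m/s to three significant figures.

4.42 m/s

At the top, both weight mg and T point toward the centre: T + mg = mv²/r.
At minimum speed T → 0, so mg = mv_min²/r ⇒ v_min = √(g r) = √(10.0 × 1.95) = 4.416 m/s.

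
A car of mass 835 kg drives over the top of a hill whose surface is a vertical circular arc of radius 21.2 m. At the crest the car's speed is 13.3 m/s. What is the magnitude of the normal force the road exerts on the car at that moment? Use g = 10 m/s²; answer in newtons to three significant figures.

At the crest the centripetal acceleration points downward (toward the centre of the arc), so mg − N = mv²/r.
N = m(g − v²/r) = 835 × (10.0 − (13.3)²/21.2) = 835 × (10.0 − 8.344) = 835 × 1.656 = 1383 N.

1380 N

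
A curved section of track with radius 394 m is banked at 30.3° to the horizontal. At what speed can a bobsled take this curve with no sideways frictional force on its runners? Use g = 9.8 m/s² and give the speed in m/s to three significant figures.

On a frictionless banked curve, N sinθ = mv²/r and N cosθ = mg, so tanθ = v²/(rg).
v = √(r g tanθ) = √(394 × 9.8 × tan 30.3°) = √(394 × 9.8 × 0.5844) = √2256 = 47.50 m/s.

47.5 m/s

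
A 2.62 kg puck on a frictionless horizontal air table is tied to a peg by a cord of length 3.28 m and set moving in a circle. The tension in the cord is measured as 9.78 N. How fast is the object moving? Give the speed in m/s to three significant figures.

T = m v²/r ⇒ v = √(T r / m) = √(9.78 × 3.28 / 2.62) = √12.24 = 3.499 m/s.

3.50 m/s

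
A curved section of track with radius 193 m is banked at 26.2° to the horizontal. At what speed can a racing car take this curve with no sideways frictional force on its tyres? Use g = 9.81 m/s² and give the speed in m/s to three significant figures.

On a frictionless banked curve, N sinθ = mv²/r and N cosθ = mg, so tanθ = v²/(rg).
v = √(r g tanθ) = √(193 × 9.81 × tan 26.2°) = √(193 × 9.81 × 0.4921) = √931.6 = 30.52 m/s.

30.5 m/s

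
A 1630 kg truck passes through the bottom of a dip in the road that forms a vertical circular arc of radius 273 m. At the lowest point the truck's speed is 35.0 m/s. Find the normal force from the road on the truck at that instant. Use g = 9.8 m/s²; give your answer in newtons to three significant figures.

23300 N

At the lowest point, N points up (toward the centre) and the weight mg points down (away from the centre), so the net inward force is N − mg = mv²/r.
N = m(v²/r + g) = 1630 × ((35.0)²/273 + 9.8) = 1630 × (4.487 + 9.8) = 1630 × 14.29 = 23290 N.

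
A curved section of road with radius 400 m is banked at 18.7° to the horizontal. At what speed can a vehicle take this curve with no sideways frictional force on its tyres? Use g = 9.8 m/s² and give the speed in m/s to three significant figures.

On a frictionless banked curve, N sinθ = mv²/r and N cosθ = mg, so tanθ = v²/(rg).
v = √(r g tanθ) = √(400 × 9.8 × tan 18.7°) = √(400 × 9.8 × 0.3385) = √1327 = 36.43 m/s.

36.4 m/s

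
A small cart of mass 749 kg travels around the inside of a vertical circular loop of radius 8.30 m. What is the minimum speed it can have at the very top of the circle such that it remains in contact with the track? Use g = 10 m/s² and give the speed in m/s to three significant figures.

At the top, both weight mg and N point toward the centre: N + mg = mv²/r.
At minimum speed N → 0, so mg = mv_min²/r ⇒ v_min = √(g r) = √(10.0 × 8.30) = 9.110 m/s.

9.11 m/s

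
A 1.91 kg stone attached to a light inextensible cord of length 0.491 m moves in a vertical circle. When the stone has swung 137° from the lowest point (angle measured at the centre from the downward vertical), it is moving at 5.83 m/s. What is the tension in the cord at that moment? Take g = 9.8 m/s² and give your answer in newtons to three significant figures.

Take the radial direction toward the centre of the circle as positive. The component of the weight along the string toward the centre is −mg cos φ (φ measured from the bottom), so Newton's second law along the string gives T − mg cos φ = m v²/r.
cos 137° = -0.7314, so T = m(v²/r + g cos φ) = 1.91 × ((5.83)²/0.491 + 9.8 × -0.7314) = 1.91 × (69.22 + (-7.167)) = 1.91 × 62.06 = 118.5 N.

119 N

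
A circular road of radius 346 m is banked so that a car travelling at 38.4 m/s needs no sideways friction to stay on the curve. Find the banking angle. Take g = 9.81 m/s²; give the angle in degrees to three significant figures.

23.5°

With no friction, the horizontal component of the normal force provides the centripetal force: N sinθ = mv²/r, while N cosθ = mg vertically.
Dividing: tanθ = v²/(r g) = (38.4)²/(346 × 9.81) = 1475/3394 = 0.4344.
θ = arctan(0.4344) = 23.48°.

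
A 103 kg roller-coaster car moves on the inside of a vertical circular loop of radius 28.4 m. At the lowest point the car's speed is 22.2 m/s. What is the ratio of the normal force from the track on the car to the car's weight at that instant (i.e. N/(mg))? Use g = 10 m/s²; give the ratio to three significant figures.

At the bottom, N − mg = mv²/r, so N = m(v²/r + g) and N/(mg) = v²/(rg) + 1 = (22.2)²/(28.4 × 10.0) + 1 = 1.735 + 1 = 2.735.

2.74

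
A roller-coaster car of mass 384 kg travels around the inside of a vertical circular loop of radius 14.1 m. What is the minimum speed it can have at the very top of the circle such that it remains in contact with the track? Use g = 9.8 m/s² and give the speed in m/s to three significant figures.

11.8 m/s

At the top, both weight mg and N point toward the centre: N + mg = mv²/r.
At minimum speed N → 0, so mg = mv_min²/r ⇒ v_min = √(g r) = √(9.8 × 14.1) = 11.75 m/s.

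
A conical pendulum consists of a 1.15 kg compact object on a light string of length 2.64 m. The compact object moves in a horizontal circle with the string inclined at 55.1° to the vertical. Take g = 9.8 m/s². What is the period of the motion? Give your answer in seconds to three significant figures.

r = L sinθ = 2.165 m. From T sinθ = mω²r and T cosθ = mg: tanθ = ω²r/g, so ω² = g tanθ / r = g/(L cosθ).
ω = √(g/(L cosθ)) = √(9.8/(2.64 × 0.5721)) = √6.488 = 2.547 rad/s.
Period = 2π/ω = 2.467 s.

2.47 s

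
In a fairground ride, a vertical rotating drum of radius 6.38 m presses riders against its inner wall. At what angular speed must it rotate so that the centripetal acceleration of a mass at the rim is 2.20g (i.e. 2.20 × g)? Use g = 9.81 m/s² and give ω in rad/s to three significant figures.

Centripetal acceleration a_c = ω²r. Setting ω²r = 2.20g:
ω = √(2.20g / r) = √(2.20 × 9.81 / 6.38) = √3.383 = 1.839 rad/s.

1.84 rad/s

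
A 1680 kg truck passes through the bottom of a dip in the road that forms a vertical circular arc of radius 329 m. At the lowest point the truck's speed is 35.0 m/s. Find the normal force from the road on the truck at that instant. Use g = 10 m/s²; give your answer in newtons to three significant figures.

At the lowest point, N points up (toward the centre) and the weight mg points down (away from the centre), so the net inward force is N − mg = mv²/r.
N = m(v²/r + g) = 1680 × ((35.0)²/329 + 10.0) = 1680 × (3.723 + 10.0) = 1680 × 13.72 = 23060 N.

23100 N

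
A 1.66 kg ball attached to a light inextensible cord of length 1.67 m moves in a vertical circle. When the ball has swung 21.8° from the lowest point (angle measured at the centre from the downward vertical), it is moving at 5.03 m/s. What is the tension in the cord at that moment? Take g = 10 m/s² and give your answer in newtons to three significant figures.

Take the radial direction toward the centre of the circle as positive. The component of the weight along the string toward the centre is −mg cos φ (φ measured from the bottom), so Newton's second law along the string gives T − mg cos φ = m v²/r.
cos 21.8° = 0.9285, so T = m(v²/r + g cos φ) = 1.66 × ((5.03)²/1.67 + 10.0 × 0.9285) = 1.66 × (15.15 + (9.285)) = 1.66 × 24.44 = 40.56 N.

40.6 N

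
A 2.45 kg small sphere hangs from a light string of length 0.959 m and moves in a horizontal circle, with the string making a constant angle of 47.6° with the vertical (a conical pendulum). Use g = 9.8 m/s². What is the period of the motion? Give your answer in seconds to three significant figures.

r = L sinθ = 0.7082 m. From T sinθ = mω²r and T cosθ = mg: tanθ = ω²r/g, so ω² = g tanθ / r = g/(L cosθ).
ω = √(g/(L cosθ)) = √(9.8/(0.959 × 0.6743)) = √15.15 = 3.893 rad/s.
Period = 2π/ω = 1.614 s.

1.61 s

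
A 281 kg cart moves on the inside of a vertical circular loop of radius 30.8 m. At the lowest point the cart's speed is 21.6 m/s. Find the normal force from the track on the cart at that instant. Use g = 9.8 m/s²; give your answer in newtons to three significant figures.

At the lowest point, N points up (toward the centre) and the weight mg points down (away from the centre), so the net inward force is N − mg = mv²/r.
N = m(v²/r + g) = 281 × ((21.6)²/30.8 + 9.8) = 281 × (15.15 + 9.8) = 281 × 24.95 = 7010 N.

7010 N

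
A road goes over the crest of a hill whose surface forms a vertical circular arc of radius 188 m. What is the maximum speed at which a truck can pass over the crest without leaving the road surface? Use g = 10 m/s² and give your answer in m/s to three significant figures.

43.4 m/s

At the crest the centre of the circle is below the truck, so the net downward (centripetal) force is mg − N = mv²/r.
The truck leaves the road when N → 0, giving v_max = √(g r) = √(10.0 × 188) = 43.36 m/s.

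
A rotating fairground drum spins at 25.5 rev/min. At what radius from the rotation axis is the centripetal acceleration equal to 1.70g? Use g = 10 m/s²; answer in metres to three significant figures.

ω = 25.5 rev/min × 2π/60 = 2.670 rad/s.
a_c = ω²r = 1.70g ⇒ r = 1.70 × 10.0 / (2.670)² = 17.00/7.131 = 2.384 m.

2.38 m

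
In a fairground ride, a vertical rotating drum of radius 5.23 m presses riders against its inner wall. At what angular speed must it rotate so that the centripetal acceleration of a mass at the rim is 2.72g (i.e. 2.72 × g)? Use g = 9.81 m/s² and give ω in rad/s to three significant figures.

2.26 rad/s

Centripetal acceleration a_c = ω²r. Setting ω²r = 2.72g:
ω = √(2.72g / r) = √(2.72 × 9.81 / 5.23) = √5.102 = 2.259 rad/s.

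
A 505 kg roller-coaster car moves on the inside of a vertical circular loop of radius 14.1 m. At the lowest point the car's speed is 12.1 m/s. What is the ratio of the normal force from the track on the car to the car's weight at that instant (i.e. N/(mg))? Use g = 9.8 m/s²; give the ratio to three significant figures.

At the bottom, N − mg = mv²/r, so N = m(v²/r + g) and N/(mg) = v²/(rg) + 1 = (12.1)²/(14.1 × 9.8) + 1 = 1.060 + 1 = 2.060.

2.06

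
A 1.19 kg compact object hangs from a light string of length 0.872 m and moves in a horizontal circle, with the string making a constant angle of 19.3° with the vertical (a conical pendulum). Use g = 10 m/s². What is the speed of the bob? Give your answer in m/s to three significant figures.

The radius of the circle is r = L sinθ = 0.872 × sin 19.3° = 0.2882 m.
Horizontally T sinθ = mv²/r and vertically T cosθ = mg, so tanθ = v²/(rg).
v = √(r g tanθ) = √(0.2882 × 10.0 × 0.3502) = √1.009 = 1.005 m/s.

1.00 m/s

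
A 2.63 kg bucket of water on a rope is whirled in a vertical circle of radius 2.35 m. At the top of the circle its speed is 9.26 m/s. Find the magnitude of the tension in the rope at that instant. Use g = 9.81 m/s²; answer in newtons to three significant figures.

70.2 N

At the top, both T and the weight mg point inward (toward the centre), so T + mg = mv²/r.
T = m(v²/r − g) = 2.63 × ((9.26)²/2.35 − 9.81) = 2.63 × (36.49 − 9.81) = 2.63 × 26.68 = 70.16 N.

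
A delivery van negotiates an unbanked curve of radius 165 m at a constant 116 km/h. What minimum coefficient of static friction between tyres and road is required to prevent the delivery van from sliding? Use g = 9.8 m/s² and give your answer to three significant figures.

0.642

v = 116/3.6 = 32.22 m/s.
Friction provides the centripetal force: μ_s m g = m v²/r, so μ_s = v²/(g r) = (32.22)²/(9.8 × 165) = 1038/1617 = 0.6421.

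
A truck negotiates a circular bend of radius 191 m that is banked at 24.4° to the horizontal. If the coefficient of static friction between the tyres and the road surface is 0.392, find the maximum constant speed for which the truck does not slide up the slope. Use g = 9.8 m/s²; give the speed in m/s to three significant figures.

43.9 m/s

At the maximum speed, friction acts down the slope at its limiting value f = μN. Radially (horizontal, toward centre): N sinθ + μN cosθ = mv²/r. Vertically: N cosθ − μN sinθ = mg.
Dividing: v² = r g (sinθ + μcosθ)/(cosθ − μsinθ).
sinθ + μcosθ = 0.4131 + 0.392×0.9107 = 0.7701; cosθ − μsinθ = 0.9107 − 0.392×0.4131 = 0.7487.
v² = 191 × 9.8 × 0.7701/0.7487 = 1925 m²/s², so v = 43.88 m/s.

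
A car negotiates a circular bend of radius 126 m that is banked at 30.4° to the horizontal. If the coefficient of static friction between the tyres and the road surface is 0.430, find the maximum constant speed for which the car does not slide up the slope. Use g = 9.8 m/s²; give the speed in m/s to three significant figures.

41.0 m/s

At the maximum speed, friction acts down the slope at its limiting value f = μN. Radially (horizontal, toward centre): N sinθ + μN cosθ = mv²/r. Vertically: N cosθ − μN sinθ = mg.
Dividing: v² = r g (sinθ + μcosθ)/(cosθ − μsinθ).
sinθ + μcosθ = 0.5060 + 0.430×0.8625 = 0.8769; cosθ − μsinθ = 0.8625 − 0.430×0.5060 = 0.6449.
v² = 126 × 9.8 × 0.8769/0.6449 = 1679 m²/s², so v = 40.98 m/s.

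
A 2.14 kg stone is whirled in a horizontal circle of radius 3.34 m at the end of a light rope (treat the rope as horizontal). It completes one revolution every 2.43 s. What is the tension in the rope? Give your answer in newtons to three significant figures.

47.8 N

v = 2πr/T = 2π × 3.34/2.43 = 8.636 m/s.
The tension is the only horizontal force, so it supplies the full centripetal force: T = m v²/r = 2.14 × (8.636)²/3.34 = 2.14 × 74.58/3.34 = 47.79 N.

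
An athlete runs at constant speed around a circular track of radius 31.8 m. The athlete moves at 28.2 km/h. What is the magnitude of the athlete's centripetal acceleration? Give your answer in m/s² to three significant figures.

1.93 m/s²

v = 28.2 km/h = 28.2/3.6 = 7.833 m/s.
a_c = v²/r = (7.833)²/31.8 = 61.36/31.8 = 1.930 m/s².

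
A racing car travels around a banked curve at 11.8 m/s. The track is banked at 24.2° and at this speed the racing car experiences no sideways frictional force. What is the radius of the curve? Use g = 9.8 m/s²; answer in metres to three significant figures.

31.6 m

Frictionless banking: tanθ = v²/(rg), so r = v²/(g tanθ).
r = (11.8)²/(9.8 × tan 24.2°) = 139.2/(9.8 × 0.4494) = 139.2/4.404 = 31.61 m.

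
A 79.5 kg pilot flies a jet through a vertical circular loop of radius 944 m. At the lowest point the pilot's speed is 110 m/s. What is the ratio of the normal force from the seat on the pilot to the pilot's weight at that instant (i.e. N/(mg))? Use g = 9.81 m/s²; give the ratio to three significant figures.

2.31

At the bottom, N − mg = mv²/r, so N = m(v²/r + g) and N/(mg) = v²/(rg) + 1 = (110)²/(944 × 9.81) + 1 = 1.307 + 1 = 2.307.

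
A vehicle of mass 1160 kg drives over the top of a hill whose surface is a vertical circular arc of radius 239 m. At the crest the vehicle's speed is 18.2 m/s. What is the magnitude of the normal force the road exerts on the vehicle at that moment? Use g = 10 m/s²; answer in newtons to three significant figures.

9990 N

At the crest the centripetal acceleration points downward (toward the centre of the arc), so mg − N = mv²/r.
N = m(g − v²/r) = 1160 × (10.0 − (18.2)²/239) = 1160 × (10.0 − 1.386) = 1160 × 8.614 = 9992 N.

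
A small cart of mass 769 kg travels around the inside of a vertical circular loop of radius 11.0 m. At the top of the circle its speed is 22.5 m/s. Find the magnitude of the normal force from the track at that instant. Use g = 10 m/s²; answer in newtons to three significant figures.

At the top, both N and the weight mg point inward (toward the centre), so N + mg = mv²/r.
N = m(v²/r − g) = 769 × ((22.5)²/11.0 − 10.0) = 769 × (46.02 − 10.0) = 769 × 36.02 = 27700 N.

27700 N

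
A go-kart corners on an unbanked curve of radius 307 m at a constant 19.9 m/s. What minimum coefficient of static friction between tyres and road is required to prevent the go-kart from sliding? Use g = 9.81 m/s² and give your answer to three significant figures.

0.131

Friction provides the centripetal force: μ_s m g = m v²/r, so μ_s = v²/(g r) = (19.90)²/(9.81 × 307) = 396.0/3012 = 0.1315.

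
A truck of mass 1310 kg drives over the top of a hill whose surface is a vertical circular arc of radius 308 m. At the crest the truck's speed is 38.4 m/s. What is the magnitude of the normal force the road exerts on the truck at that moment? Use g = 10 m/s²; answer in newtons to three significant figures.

6830 N

At the crest the centripetal acceleration points downward (toward the centre of the arc), so mg − N = mv²/r.
N = m(g − v²/r) = 1310 × (10.0 − (38.4)²/308) = 1310 × (10.0 − 4.788) = 1310 × 5.212 = 6828 N.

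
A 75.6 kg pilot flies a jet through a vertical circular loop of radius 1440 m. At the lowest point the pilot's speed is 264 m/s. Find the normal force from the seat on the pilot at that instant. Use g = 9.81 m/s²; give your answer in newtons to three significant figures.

4400 N

At the lowest point, N points up (toward the centre) and the weight mg points down (away from the centre), so the net inward force is N − mg = mv²/r.
N = m(v²/r + g) = 75.6 × ((264)²/1440 + 9.81) = 75.6 × (48.40 + 9.81) = 75.6 × 58.21 = 4401 N.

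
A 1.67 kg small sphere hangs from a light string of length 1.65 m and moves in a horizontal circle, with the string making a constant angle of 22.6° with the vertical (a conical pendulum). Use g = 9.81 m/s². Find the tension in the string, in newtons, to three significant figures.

Vertically the bob has no acceleration, so T cosθ = mg.
T = mg/cosθ = 1.67 × 9.81 / cos 22.6° = 16.38/0.9232 = 17.75 N.

17.7 N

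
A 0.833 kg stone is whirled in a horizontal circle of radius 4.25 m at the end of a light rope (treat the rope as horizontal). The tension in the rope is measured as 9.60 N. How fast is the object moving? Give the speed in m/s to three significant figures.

T = m v²/r ⇒ v = √(T r / m) = √(9.60 × 4.25 / 0.833) = √48.98 = 6.999 m/s.

7.00 m/s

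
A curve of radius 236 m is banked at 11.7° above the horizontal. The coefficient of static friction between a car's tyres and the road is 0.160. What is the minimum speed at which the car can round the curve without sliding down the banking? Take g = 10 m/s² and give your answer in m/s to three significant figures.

10.4 m/s

At the minimum speed, friction acts up the slope at its limiting value f = μN. Radially (horizontal, toward centre): N sinθ − μN cosθ = mv²/r. Vertically: N cosθ + μN sinθ = mg.
Dividing: v² = r g (sinθ − μcosθ)/(cosθ + μsinθ).
sinθ − μcosθ = 0.2028 − 0.160×0.9792 = 0.04611; cosθ + μsinθ = 0.9792 + 0.160×0.2028 = 1.012.
v² = 236 × 10.0 × 0.04611/1.012 = 107.6 m²/s², so v = 10.37 m/s.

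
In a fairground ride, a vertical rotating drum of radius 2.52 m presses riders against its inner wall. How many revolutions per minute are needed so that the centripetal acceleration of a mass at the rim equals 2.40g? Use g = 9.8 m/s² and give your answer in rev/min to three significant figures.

Require ω²r = 2.40g, so ω = √(2.40 × 9.8/2.52) = 3.055 rad/s.
In rev/min: ω × 60/(2π) = 3.055 × 60/(2π) = 29.17 rev/min.

29.2 rev/min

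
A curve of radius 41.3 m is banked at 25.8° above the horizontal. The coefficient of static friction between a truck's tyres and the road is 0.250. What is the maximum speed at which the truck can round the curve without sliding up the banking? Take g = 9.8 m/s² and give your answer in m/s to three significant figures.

At the maximum speed, friction acts down the slope at its limiting value f = μN. Radially (horizontal, toward centre): N sinθ + μN cosθ = mv²/r. Vertically: N cosθ − μN sinθ = mg.
Dividing: v² = r g (sinθ + μcosθ)/(cosθ − μsinθ).
sinθ + μcosθ = 0.4352 + 0.250×0.9003 = 0.6603; cosθ − μsinθ = 0.9003 − 0.250×0.4352 = 0.7915.
v² = 41.3 × 9.8 × 0.6603/0.7915 = 337.7 m²/s², so v = 18.38 m/s.

18.4 m/s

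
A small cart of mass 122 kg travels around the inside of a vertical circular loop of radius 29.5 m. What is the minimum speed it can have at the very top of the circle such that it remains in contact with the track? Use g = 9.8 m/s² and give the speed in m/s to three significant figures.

At the top, both weight mg and N point toward the centre: N + mg = mv²/r.
At minimum speed N → 0, so mg = mv_min²/r ⇒ v_min = √(g r) = √(9.8 × 29.5) = 17.00 m/s.

17.0 m/s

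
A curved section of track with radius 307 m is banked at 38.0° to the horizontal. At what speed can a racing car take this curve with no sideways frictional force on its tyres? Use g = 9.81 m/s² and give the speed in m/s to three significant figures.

On a frictionless banked curve, N sinθ = mv²/r and N cosθ = mg, so tanθ = v²/(rg).
v = √(r g tanθ) = √(307 × 9.81 × tan 38.0°) = √(307 × 9.81 × 0.7813) = √2353 = 48.51 m/s.

48.5 m/s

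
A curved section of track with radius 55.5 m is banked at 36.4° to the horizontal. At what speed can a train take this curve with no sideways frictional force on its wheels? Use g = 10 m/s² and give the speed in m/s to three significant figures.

20.2 m/s

On a frictionless banked curve, N sinθ = mv²/r and N cosθ = mg, so tanθ = v²/(rg).
v = √(r g tanθ) = √(55.5 × 10.0 × tan 36.4°) = √(55.5 × 10.0 × 0.7373) = √409.2 = 20.23 m/s.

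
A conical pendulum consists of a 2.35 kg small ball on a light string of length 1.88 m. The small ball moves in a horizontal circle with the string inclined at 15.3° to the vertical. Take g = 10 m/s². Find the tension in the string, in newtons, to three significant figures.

24.4 N

Vertically the bob has no acceleration, so T cosθ = mg.
T = mg/cosθ = 2.35 × 10.0 / cos 15.3° = 23.50/0.9646 = 24.36 N.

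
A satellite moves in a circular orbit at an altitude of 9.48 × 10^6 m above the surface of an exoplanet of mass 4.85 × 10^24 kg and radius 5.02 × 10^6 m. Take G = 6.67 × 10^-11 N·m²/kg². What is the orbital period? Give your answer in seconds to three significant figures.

19300 s

r = R + h = 5.02 × 10^6 + 9.48 × 10^6 = 1.450 × 10^7 m. Gravity provides the centripetal force: G M m / r² = m v² / r ⇒ v = √(GM/r) = 4723 m/s.
T = 2πr/v = 2π × 1.450 × 10^7 / 4723 = 19290 s.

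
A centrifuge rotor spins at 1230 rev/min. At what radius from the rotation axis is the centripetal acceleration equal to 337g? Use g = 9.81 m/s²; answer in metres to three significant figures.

ω = 1230 rev/min × 2π/60 = 128.8 rad/s.
a_c = ω²r = 337g ⇒ r = 337 × 9.81 / (128.8)² = 3306/16590 = 0.1993 m.

0.199 m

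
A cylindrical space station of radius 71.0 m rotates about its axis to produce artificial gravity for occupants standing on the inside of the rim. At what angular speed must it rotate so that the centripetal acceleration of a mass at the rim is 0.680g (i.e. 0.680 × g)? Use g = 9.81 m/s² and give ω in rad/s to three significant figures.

Centripetal acceleration a_c = ω²r. Setting ω²r = 0.680g:
ω = √(0.680g / r) = √(0.680 × 9.81 / 71.0) = √0.09395 = 0.3065 rad/s.

0.307 rad/s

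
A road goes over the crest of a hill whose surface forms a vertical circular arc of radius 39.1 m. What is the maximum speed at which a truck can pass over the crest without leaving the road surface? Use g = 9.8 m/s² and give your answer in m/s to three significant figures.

At the crest the centre of the circle is below the truck, so the net downward (centripetal) force is mg − N = mv²/r.
The truck leaves the road when N → 0, giving v_max = √(g r) = √(9.8 × 39.1) = 19.57 m/s.

19.6 m/s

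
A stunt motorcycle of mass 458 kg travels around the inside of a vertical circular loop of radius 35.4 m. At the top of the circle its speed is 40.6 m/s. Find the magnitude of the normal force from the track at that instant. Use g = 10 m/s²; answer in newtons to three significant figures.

16700 N

At the top, both N and the weight mg point inward (toward the centre), so N + mg = mv²/r.
N = m(v²/r − g) = 458 × ((40.6)²/35.4 − 10.0) = 458 × (46.56 − 10.0) = 458 × 36.56 = 16750 N.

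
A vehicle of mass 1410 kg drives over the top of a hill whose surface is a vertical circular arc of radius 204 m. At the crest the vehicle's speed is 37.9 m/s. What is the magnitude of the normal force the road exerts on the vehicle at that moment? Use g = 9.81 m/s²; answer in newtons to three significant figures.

At the crest the centripetal acceleration points downward (toward the centre of the arc), so mg − N = mv²/r.
N = m(g − v²/r) = 1410 × (9.81 − (37.9)²/204) = 1410 × (9.81 − 7.041) = 1410 × 2.769 = 3904 N.

3900 N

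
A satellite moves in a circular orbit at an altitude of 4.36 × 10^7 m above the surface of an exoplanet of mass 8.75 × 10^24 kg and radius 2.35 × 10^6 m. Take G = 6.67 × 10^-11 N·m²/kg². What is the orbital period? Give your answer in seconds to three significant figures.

r = R + h = 2.35 × 10^6 + 4.36 × 10^7 = 4.595 × 10^7 m. Gravity provides the centripetal force: G M m / r² = m v² / r ⇒ v = √(GM/r) = 3564 m/s.
T = 2πr/v = 2π × 4.595 × 10^7 / 3564 = 81010 s.

81000 s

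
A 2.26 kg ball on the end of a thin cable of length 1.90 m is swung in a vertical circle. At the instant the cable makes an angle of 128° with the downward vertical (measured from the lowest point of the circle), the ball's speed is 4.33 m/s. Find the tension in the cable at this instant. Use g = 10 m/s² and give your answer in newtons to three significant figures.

Take the radial direction toward the centre of the circle as positive. The component of the weight along the string toward the centre is −mg cos φ (φ measured from the bottom), so Newton's second law along the string gives T − mg cos φ = m v²/r.
cos 128° = -0.6157, so T = m(v²/r + g cos φ) = 2.26 × ((4.33)²/1.90 + 10.0 × -0.6157) = 2.26 × (9.868 + (-6.157)) = 2.26 × 3.711 = 8.387 N.

8.39 N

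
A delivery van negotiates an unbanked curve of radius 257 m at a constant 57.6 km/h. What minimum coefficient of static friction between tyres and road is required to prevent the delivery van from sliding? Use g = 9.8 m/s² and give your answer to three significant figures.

0.102

v = 57.6/3.6 = 16.00 m/s.
Friction provides the centripetal force: μ_s m g = m v²/r, so μ_s = v²/(g r) = (16.00)²/(9.8 × 257) = 256.0/2519 = 0.1016.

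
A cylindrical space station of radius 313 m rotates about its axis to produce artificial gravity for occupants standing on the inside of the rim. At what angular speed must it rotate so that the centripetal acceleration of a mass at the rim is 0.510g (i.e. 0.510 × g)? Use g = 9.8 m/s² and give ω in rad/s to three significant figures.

Centripetal acceleration a_c = ω²r. Setting ω²r = 0.510g:
ω = √(0.510g / r) = √(0.510 × 9.8 / 313) = √0.01597 = 0.1264 rad/s.

0.126 rad/s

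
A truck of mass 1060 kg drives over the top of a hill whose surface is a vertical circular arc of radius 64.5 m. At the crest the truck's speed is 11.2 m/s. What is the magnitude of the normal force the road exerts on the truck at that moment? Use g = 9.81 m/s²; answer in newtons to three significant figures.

8340 N

At the crest the centripetal acceleration points downward (toward the centre of the arc), so mg − N = mv²/r.
N = m(g − v²/r) = 1060 × (9.81 − (11.2)²/64.5) = 1060 × (9.81 − 1.945) = 1060 × 7.865 = 8337 N.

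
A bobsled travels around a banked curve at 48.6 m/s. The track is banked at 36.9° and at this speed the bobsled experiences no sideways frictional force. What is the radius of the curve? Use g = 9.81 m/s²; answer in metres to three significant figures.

Frictionless banking: tanθ = v²/(rg), so r = v²/(g tanθ).
r = (48.6)²/(9.81 × tan 36.9°) = 2362/(9.81 × 0.7508) = 2362/7.366 = 320.7 m.

321 m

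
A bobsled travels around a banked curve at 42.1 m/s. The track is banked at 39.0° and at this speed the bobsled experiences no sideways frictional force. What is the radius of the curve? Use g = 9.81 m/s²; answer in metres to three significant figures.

Frictionless banking: tanθ = v²/(rg), so r = v²/(g tanθ).
r = (42.1)²/(9.81 × tan 39.0°) = 1772/(9.81 × 0.8098) = 1772/7.944 = 223.1 m.

223 m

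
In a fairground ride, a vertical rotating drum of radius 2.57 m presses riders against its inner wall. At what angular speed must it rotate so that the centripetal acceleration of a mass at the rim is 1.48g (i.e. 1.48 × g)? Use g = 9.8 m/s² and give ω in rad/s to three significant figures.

Centripetal acceleration a_c = ω²r. Setting ω²r = 1.48g:
ω = √(1.48g / r) = √(1.48 × 9.8 / 2.57) = √5.644 = 2.376 rad/s.

2.38 rad/s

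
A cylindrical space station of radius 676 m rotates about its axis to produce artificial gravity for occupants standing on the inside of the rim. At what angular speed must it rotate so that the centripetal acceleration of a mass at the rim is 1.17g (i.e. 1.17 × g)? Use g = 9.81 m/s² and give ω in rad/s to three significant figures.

Centripetal acceleration a_c = ω²r. Setting ω²r = 1.17g:
ω = √(1.17g / r) = √(1.17 × 9.81 / 676) = √0.01698 = 0.1303 rad/s.

0.130 rad/s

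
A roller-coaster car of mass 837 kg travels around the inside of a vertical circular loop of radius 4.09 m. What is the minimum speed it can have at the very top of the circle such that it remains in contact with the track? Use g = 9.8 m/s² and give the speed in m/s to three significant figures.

At the highest point the centre is directly below, so both the weight and N act inward: N + mg = mv²/r.
At minimum speed N → 0, so mg = mv_min²/r ⇒ v_min = √(g r) = √(9.8 × 4.09) = 6.331 m/s.

6.33 m/s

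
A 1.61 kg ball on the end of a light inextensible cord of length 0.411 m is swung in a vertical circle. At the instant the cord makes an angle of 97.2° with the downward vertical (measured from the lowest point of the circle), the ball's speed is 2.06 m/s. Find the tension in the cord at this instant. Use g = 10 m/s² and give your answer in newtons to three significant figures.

Take the radial direction toward the centre of the circle as positive. The component of the weight along the string toward the centre is −mg cos φ (φ measured from the bottom), so Newton's second law along the string gives T − mg cos φ = m v²/r.
cos 97.2° = -0.1253, so T = m(v²/r + g cos φ) = 1.61 × ((2.06)²/0.411 + 10.0 × -0.1253) = 1.61 × (10.33 + (-1.253)) = 1.61 × 9.072 = 14.61 N.

14.6 N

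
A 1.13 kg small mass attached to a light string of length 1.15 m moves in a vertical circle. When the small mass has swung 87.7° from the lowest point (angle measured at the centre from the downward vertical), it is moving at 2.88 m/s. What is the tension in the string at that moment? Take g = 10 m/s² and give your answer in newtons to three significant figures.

8.60 N

Take the radial direction toward the centre of the circle as positive. The component of the weight along the string toward the centre is −mg cos φ (φ measured from the bottom), so Newton's second law along the string gives T − mg cos φ = m v²/r.
cos 87.7° = 0.04013, so T = m(v²/r + g cos φ) = 1.13 × ((2.88)²/1.15 + 10.0 × 0.04013) = 1.13 × (7.213 + (0.4013)) = 1.13 × 7.614 = 8.604 N.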